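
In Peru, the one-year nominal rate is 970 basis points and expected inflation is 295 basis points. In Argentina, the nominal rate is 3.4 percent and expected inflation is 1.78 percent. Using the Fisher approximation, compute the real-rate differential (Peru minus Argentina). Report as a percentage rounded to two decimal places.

Peru: 9.7% − 2.95% = 6.750%
Argentina: 3.4% − 1.78% = 1.620%
Differential = 5.130% → 5.13%.

5.13%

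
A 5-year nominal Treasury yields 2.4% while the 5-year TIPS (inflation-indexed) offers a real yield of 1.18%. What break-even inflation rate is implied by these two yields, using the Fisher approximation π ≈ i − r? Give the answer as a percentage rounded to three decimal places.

1.220%

π ≈ i − r = 2.4% − 1.18% → 1.220%.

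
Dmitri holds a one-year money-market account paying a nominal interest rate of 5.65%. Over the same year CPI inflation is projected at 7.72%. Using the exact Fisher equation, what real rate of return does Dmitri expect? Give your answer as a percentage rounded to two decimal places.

-1.92%

By the Fisher equation, 1 + r = (1 + i)/(1 + π).
1 + r = 1.05650 / 1.07720 = 0.980784
r = 0.980784 − 1 = -1.9216%, i.e. -1.92%.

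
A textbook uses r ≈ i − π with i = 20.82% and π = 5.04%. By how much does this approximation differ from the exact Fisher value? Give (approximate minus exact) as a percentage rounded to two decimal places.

Approximate: r ≈ 20.820% − 5.040% = 15.7800%
Exact: (1 + 0.2082)/(1 + 0.0504) − 1 = 15.0228%
Error = 15.7800% − 15.0228% = 0.7572% → 0.76%.

0.76%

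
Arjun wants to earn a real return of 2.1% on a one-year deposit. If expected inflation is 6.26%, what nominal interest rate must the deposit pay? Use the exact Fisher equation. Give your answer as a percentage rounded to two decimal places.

8.49%

(1 + i) = (1 + r)(1 + π) = 1.02100 × 1.06260 = 1.0849146
i = 1.0849146 − 1, so the required nominal rate is 8.49%.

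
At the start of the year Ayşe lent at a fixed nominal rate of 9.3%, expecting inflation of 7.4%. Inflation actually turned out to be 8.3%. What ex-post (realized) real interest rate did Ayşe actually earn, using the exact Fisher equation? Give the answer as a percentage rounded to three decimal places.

Ex-post: (1 + 0.0930)/(1 + 0.0830) − 1 = 0.9234%
So the realized real rate is 0.923%.

0.923%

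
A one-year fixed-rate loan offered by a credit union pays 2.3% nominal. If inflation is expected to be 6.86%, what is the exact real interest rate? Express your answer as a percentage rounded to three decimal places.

-4.267%

By the Fisher relation, 1 + r = (1 + i)/(1 + π).
1 + r = 1.02300 / 1.06860 = 0.957327
r = 0.957327 − 1 = -4.2673%, i.e. -4.267%.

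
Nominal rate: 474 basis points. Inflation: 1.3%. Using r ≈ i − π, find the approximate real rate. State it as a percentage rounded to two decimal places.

r ≈ i − π = 4.74% − 1.3% = 3.44%.

3.44%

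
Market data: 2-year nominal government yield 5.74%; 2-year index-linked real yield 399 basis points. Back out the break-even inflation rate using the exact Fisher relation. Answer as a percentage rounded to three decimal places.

1.683%

(1 + π) = (1 + i)/(1 + r) = 1.05740 / 1.03990 = 1.016829
Break-even inflation = 1.016829 − 1 → 1.683%.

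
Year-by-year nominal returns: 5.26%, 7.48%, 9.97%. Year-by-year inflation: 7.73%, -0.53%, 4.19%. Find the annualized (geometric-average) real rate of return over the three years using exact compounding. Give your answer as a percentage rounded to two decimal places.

3.67%

Nominal growth factor = 1.0526 × 1.0748 × 1.0997 = 1.24412853
Price-level growth factor = 1.0773 × 0.9947 × 1.0419 = 1.11648994
Real growth factor = 1.24412853 / 1.11648994 = 1.11432130
Annualized real rate = 1.11432130^(1/3) − 1 = 3.6741% → 3.67%.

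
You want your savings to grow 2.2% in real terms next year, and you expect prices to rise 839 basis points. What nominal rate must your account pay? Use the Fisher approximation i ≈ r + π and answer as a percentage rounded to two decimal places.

i ≈ r + π = 2.2% + 8.39% = 10.59%.

10.59%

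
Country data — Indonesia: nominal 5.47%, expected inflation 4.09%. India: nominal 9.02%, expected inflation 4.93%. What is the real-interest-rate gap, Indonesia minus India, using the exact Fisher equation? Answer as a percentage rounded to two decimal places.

Indonesia: (1 + 0.0547)/(1 + 0.0409) − 1 = 1.3258%
India: (1 + 0.0902)/(1 + 0.0493) − 1 = 3.8978%
Differential = 1.3258% − 3.8978% = -2.5721% → -2.57%.

-2.57%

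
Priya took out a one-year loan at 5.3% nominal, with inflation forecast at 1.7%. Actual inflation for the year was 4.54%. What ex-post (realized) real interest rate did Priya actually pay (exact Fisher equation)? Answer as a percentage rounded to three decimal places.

Ex-post: (1 + 0.0530)/(1 + 0.0454) − 1 = 0.7270%
So the realized real rate is 0.727%.

0.727%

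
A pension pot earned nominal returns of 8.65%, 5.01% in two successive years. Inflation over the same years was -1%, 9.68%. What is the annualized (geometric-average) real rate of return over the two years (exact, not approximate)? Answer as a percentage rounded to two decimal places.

2.51%

Compound the nominal returns: 1.0865 × 1.0501 = 1.14093365.
Compound inflation: 0.9900 × 1.0968 = 1.08583200.
Deflate: 1.14093365 / 1.08583200 = 1.05074602.
Annualized real rate = 1.05074602^(1/2) − 1 = 2.5059% → 2.51%.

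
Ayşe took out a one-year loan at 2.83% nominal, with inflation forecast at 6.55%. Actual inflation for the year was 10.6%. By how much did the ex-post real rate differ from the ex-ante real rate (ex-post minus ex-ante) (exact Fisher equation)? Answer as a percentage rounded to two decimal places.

Ex-ante: (1 + 0.0283)/(1 + 0.0655) − 1 = -3.4913%
Ex-post: (1 + 0.0283)/(1 + 0.1060) − 1 = -7.0253%
Difference (ex-post − ex-ante) = -3.5340% → -3.53%.

-3.53%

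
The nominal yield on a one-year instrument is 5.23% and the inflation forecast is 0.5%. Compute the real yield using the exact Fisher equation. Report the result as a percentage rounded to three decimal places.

4.706%

By the Fisher identity, 1 + r = (1 + i)/(1 + π).
1 + r = 1.05230 / 1.00500 = 1.0470647
r = 1.0470647 − 1 = 4.70647%, i.e. 4.706%.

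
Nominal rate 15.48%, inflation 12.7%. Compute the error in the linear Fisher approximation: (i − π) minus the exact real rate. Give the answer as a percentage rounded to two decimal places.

Approximate: r ≈ 15.480% − 12.700% = 2.7800%
Exact: (1 + 0.1548)/(1 + 0.1270) − 1 = 2.4667%
Error = 2.7800% − 2.4667% = 0.3133% → 0.31%.

0.31%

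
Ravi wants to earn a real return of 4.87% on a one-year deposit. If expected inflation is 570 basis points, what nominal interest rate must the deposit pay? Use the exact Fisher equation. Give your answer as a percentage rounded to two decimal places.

(1 + i) = (1 + r)(1 + π) = 1.04870 × 1.05700 = 1.1084759
i = 1.1084759 − 1, so the required nominal rate is 10.85%.

10.85%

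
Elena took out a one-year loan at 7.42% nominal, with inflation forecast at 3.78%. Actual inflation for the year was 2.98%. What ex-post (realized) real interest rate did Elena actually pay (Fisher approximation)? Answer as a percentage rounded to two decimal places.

Ex-post: 7.42% − 2.98% = 4.440%
So the realized real rate is 4.44%.

4.44%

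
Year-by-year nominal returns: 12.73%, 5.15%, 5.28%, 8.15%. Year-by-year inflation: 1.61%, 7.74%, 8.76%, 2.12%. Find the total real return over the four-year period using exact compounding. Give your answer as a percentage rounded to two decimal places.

11.00%

Compound the nominal returns: 1.1273 × 1.0515 × 1.0528 × 1.0815 = 1.349650.
Compound inflation: 1.0161 × 1.0774 × 1.0876 × 1.0212 = 1.215888.
Deflate: 1.349650 / 1.215888 = 1.110012.
Total real return = 1.110012 − 1 → 11.00%.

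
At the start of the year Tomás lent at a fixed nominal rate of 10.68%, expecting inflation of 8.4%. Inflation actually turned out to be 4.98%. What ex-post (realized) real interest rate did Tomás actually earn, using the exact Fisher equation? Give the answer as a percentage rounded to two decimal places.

5.43%

Ex-post: (1 + 0.1068)/(1 + 0.0498) − 1 = 5.4296%
So the realized real rate is 5.43%.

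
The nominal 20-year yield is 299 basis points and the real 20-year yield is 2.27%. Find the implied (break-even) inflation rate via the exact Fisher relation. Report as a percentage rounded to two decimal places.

(1 + π) = (1 + i)/(1 + r) = 1.02990 / 1.02270 = 1.007040
Break-even inflation = 1.007040 − 1 → 0.70%.

0.70%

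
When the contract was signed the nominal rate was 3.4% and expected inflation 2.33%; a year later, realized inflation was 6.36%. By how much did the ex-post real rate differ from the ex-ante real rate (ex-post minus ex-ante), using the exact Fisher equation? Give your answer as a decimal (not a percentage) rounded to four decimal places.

Ex-ante: (1 + 0.0340)/(1 + 0.0233) − 1 = 1.0456%
Ex-post: (1 + 0.0340)/(1 + 0.0636) − 1 = -2.7830%
Difference (ex-post − ex-ante) = -3.8286% → -0.0383.

-0.0383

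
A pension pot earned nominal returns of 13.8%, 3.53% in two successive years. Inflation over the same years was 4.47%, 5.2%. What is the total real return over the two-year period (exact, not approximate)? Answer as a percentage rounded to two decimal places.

7.20%

Compound the nominal returns: 1.1380 × 1.0353 = 1.178171.
Compound inflation: 1.0447 × 1.0520 = 1.099024.
Deflate: 1.178171 / 1.099024 = 1.072016.
Total real return = 1.072016 − 1 → 7.20%.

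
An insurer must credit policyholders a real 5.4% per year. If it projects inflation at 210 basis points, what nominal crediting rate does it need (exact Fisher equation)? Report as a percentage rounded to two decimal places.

(1 + i) = (1 + r)(1 + π) = 1.05400 × 1.02100 = 1.076134
i = 1.076134 − 1, so the required nominal rate is 7.61%.

7.61%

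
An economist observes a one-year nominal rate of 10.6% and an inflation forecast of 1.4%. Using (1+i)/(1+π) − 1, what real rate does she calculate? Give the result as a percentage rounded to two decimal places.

9.07%

By the Fisher relation, 1 + r = (1 + i)/(1 + π).
1 + r = 1.10600 / 1.01400 = 1.090730
r = 1.090730 − 1 = 9.0730%, i.e. 9.07%.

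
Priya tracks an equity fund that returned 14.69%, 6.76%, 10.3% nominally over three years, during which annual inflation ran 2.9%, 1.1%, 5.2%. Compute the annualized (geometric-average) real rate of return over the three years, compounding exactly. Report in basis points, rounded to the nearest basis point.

726 basis points

Compound the nominal returns: 1.1469 × 1.0676 × 1.1030 = 1.35054678.
Compound inflation: 1.0290 × 1.0110 × 1.0520 = 1.09441559.
Deflate: 1.35054678 / 1.09441559 = 1.23403467.
Annualized real rate = 1.23403467^(1/3) − 1 = 7.2612% → 726 basis points.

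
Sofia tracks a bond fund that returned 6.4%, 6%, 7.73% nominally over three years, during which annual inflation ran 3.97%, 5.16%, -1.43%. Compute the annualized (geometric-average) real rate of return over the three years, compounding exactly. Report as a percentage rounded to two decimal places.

Compound the nominal returns: 1.0640 × 1.0600 × 1.0773 = 1.21502203.
Compound inflation: 1.0397 × 1.0516 × 0.9857 = 1.07771364.
Deflate: 1.21502203 / 1.07771364 = 1.12740712.
Annualized real rate = 1.12740712^(1/3) − 1 = 4.0783% → 4.08%.

4.08%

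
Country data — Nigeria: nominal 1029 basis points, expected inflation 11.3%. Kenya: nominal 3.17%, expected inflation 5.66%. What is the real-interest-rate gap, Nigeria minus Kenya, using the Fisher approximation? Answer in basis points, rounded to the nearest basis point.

Nigeria: 10.29% − 11.3% = -1.010%
Kenya: 3.17% − 5.66% = -2.490%
Differential = 1.480% → 148 basis points.

148 basis points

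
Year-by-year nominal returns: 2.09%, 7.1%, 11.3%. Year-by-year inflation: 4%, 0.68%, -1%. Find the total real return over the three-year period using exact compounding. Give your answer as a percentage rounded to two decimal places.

17.40%

Nominal growth factor = 1.0209 × 1.0710 × 1.1130 = 1.216936
Price-level growth factor = 1.0400 × 1.0068 × 0.9900 = 1.036601
Real growth factor = 1.216936 / 1.036601 = 1.173968
Total real return = 1.173968 − 1 → 17.40%.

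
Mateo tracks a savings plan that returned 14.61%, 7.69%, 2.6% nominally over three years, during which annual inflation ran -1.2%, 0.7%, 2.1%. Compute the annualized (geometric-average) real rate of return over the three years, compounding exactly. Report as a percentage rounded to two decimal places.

Nominal growth factor = 1.1461 × 1.0769 × 1.0260 = 1.26632520
Price-level growth factor = 0.9880 × 1.0070 × 1.0210 = 1.01580924
Real growth factor = 1.26632520 / 1.01580924 = 1.24661714
Annualized real rate = 1.24661714^(1/3) − 1 = 7.6245% → 7.62%.

7.62%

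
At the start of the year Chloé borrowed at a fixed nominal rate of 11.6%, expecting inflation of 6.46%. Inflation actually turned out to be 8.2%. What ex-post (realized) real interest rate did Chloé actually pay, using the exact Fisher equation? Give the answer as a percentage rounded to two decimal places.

Ex-post: (1 + 0.1160)/(1 + 0.0820) − 1 = 3.1423%
So the realized real rate is 3.14%.

3.14%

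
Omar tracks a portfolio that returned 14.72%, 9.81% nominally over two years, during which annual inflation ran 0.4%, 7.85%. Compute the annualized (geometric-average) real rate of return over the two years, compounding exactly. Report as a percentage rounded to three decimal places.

Nominal growth factor = 1.1472 × 1.0981 = 1.25974032
Price-level growth factor = 1.0040 × 1.0785 = 1.08281400
Real growth factor = 1.25974032 / 1.08281400 = 1.16339493
Annualized real rate = 1.16339493^(1/2) − 1 = 7.8608% → 7.861%.

7.861%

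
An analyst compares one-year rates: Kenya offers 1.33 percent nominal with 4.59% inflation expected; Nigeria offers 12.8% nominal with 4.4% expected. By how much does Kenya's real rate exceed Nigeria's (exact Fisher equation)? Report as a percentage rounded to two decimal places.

Kenya: (1 + 0.0133)/(1 + 0.0459) − 1 = -3.1169%
Nigeria: (1 + 0.1280)/(1 + 0.0440) − 1 = 8.0460%
Differential = -3.1169% − 8.0460% = -11.1629% → -11.16%.

-11.16%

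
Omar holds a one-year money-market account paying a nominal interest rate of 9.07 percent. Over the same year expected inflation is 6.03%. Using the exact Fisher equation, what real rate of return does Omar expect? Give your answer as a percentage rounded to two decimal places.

By the Fisher equation, 1 + r = (1 + i)/(1 + π).
1 + r = 1.09070 / 1.06030 = 1.028671
r = 1.028671 − 1 = 2.8671%, i.e. 2.87%.

2.87%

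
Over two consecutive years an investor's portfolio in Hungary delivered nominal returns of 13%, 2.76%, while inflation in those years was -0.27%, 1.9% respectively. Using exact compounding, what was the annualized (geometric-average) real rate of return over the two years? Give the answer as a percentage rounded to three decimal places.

6.893%

Nominal growth factor = 1.1300 × 1.0276 = 1.161188000
Price-level growth factor = 0.9973 × 1.0190 = 1.016248700
Real growth factor = 1.161188000 / 1.016248700 = 1.142621880
Annualized real rate = 1.142621880^(1/2) − 1 = 6.89349% → 6.893%.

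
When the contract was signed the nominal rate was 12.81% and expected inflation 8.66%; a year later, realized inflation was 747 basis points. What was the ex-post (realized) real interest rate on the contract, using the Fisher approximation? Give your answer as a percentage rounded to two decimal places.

5.34%

Ex-post: 12.81% − 7.47% = 5.340%
So the realized real rate is 5.34%.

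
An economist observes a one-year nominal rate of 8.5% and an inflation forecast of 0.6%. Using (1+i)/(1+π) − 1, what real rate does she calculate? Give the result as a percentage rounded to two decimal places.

7.85%

1 + r = 1.08500 / 1.00600 = 1.078529
r = 1.078529 − 1 = 7.8529%, i.e. 7.85%.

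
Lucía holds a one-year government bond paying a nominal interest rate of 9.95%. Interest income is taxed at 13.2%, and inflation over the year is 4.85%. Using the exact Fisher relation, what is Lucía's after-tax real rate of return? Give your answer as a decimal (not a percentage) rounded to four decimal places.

0.0361

After-tax nominal return = 9.95% × (1 − 0.132) = 8.6366%.
1 + r = 1.086366 / 1.04850 = 1.036114
After-tax real rate = 1.036114 − 1 → 0.0361.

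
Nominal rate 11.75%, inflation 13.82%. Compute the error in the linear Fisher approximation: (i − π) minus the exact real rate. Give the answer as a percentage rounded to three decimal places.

-0.251%

Approximate: r ≈ 11.750% − 13.820% = -2.0700%
Exact: (1 + 0.1175)/(1 + 0.1382) − 1 = -1.8187%
Error = -2.0700% − (-1.8187%) = -0.2513% → -0.251%.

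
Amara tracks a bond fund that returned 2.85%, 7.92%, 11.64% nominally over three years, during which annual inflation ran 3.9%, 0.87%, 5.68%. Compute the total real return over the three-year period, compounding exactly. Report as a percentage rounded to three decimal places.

11.881%

Nominal growth factor = 1.0285 × 1.0792 × 1.1164 = 1.239156
Price-level growth factor = 1.0390 × 1.0087 × 1.0568 = 1.107568
Real growth factor = 1.239156 / 1.107568 = 1.118808
Total real return = 1.118808 − 1 → 11.881%.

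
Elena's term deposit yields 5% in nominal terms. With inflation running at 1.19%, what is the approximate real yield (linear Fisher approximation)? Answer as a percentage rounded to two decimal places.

3.81%

r ≈ i − π = 5% − 1.19% = 3.81%.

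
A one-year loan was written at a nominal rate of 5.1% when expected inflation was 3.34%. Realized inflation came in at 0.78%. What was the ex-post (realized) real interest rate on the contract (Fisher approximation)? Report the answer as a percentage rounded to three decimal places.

4.320%

Ex-post: 5.1% − 0.78% = 4.320%
So the realized real rate is 4.320%.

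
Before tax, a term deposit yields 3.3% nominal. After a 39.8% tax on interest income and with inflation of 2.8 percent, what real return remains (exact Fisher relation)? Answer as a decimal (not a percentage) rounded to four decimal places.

-0.0079

After-tax nominal return = 3.3% × (1 − 0.398) = 1.9866%.
1 + r = 1.019866 / 1.02800 = 0.992088
After-tax real rate = 0.992088 − 1 → -0.0079.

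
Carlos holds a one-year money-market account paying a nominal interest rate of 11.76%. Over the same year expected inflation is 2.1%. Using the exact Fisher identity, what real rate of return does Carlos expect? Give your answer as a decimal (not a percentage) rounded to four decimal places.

0.0946

By the Fisher identity, 1 + r = (1 + i)/(1 + π).
1 + r = 1.11760 / 1.02100 = 1.094613
r = 1.094613 − 1 = 9.4613%, i.e. 0.0946.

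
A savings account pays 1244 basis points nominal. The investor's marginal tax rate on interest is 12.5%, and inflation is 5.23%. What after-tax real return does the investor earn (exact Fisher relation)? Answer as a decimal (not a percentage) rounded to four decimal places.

0.0537

After-tax nominal return = 12.44% × (1 − 0.125) = 10.8850%.
1 + r = 1.10885 / 1.05230 = 1.053739
After-tax real rate = 1.053739 − 1 → 0.0537.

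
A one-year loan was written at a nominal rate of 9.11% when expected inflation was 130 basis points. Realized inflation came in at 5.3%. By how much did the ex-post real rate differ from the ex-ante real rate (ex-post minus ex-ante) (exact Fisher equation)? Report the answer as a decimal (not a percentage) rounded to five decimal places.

Ex-ante: (1 + 0.0911)/(1 + 0.0130) − 1 = 7.70977%
Ex-post: (1 + 0.0911)/(1 + 0.0530) − 1 = 3.61823%
Difference (ex-post − ex-ante) = -4.09154% → -0.04092.

-0.04092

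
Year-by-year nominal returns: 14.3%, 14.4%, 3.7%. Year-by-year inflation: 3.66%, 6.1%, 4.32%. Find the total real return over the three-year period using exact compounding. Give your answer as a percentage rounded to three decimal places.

18.183%

Nominal growth factor = 1.1430 × 1.1440 × 1.0370 = 1.35597290
Price-level growth factor = 1.0366 × 1.0610 × 1.0432 = 1.14734537
Real growth factor = 1.35597290 / 1.14734537 = 1.18183499
Total real return = 1.18183499 − 1 → 18.183%.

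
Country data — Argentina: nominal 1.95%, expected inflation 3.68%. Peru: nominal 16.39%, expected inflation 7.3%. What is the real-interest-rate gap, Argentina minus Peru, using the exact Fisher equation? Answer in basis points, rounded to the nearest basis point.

Argentina: (1 + 0.0195)/(1 + 0.0368) − 1 = -1.6686%
Peru: (1 + 0.1639)/(1 + 0.0730) − 1 = 8.4716%
Differential = -1.6686% − 8.4716% = -10.1402% → -1014 basis points.

-1014 basis points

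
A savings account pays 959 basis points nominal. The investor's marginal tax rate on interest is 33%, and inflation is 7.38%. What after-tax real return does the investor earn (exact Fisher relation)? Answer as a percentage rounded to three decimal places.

-0.889%

After-tax nominal return = 9.59% × (1 − 0.33) = 6.4253%.
1 + r = 1.064253 / 1.07380 = 0.991109
After-tax real rate = 0.991109 − 1 → -0.889%.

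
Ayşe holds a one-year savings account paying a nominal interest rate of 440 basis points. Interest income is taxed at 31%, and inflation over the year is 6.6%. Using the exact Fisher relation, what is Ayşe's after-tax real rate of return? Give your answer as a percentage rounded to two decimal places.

After-tax nominal return = 4.4% × (1 − 0.31) = 3.0360%.
1 + r = 1.03036 / 1.06600 = 0.966567
After-tax real rate = 0.966567 − 1 → -3.34%.

-3.34%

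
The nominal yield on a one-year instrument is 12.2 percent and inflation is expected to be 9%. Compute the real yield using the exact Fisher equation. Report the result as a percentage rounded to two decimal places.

2.94%

By the Fisher relation, 1 + r = (1 + i)/(1 + π).
1 + r = 1.12200 / 1.09000 = 1.029358
r = 1.029358 − 1 = 2.9358%, i.e. 2.94%.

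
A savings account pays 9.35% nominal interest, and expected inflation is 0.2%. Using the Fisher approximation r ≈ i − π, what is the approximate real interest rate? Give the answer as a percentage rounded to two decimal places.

9.15%

r ≈ i − π = 9.35% − 0.2% = 9.15%.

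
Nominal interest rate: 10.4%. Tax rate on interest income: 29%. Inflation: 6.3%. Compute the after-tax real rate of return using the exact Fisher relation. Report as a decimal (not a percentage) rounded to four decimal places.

After-tax nominal return = 10.4% × (1 − 0.29) = 7.3840%.
1 + r = 1.07384 / 1.06300 = 1.010198
After-tax real rate = 1.010198 − 1 → 0.0102.

0.0102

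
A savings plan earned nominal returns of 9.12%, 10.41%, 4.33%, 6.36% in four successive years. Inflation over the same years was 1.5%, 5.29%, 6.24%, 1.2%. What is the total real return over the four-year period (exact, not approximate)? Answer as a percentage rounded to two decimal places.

Compound the nominal returns: 1.0912 × 1.1041 × 1.0433 × 1.0636 = 1.336904.
Compound inflation: 1.0150 × 1.0529 × 1.0624 × 1.0120 = 1.149005.
Deflate: 1.336904 / 1.149005 = 1.163533.
Total real return = 1.163533 − 1 → 16.35%.

16.35%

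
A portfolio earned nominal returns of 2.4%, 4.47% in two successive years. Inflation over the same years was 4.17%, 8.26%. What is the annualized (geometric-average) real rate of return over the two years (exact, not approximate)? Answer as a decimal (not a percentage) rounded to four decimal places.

Compound the nominal returns: 1.0240 × 1.0447 = 1.06977280.
Compound inflation: 1.0417 × 1.0826 = 1.12774442.
Deflate: 1.06977280 / 1.12774442 = 0.94859507.
Annualized real rate = 0.94859507^(1/2) − 1 = -2.6042% → -0.0260.

-0.0260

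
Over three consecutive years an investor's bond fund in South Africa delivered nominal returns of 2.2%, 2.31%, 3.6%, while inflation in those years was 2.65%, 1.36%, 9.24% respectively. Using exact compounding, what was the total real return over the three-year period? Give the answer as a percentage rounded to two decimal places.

-4.69%

Compound the nominal returns: 1.0220 × 1.0231 × 1.0360 = 1.083250.
Compound inflation: 1.0265 × 1.0136 × 1.0924 = 1.136599.
Deflate: 1.083250 / 1.136599 = 0.953063.
Total real return = 0.953063 − 1 → -4.69%.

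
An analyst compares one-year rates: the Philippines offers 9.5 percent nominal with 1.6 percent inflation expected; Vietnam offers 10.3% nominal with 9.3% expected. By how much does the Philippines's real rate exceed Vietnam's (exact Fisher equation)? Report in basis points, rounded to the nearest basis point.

The Philippines: (1 + 0.0950)/(1 + 0.0160) − 1 = 7.7756%
Vietnam: (1 + 0.1030)/(1 + 0.0930) − 1 = 0.9149%
Differential = 7.7756% − 0.9149% = 6.8607% → 686 basis points.

686 basis points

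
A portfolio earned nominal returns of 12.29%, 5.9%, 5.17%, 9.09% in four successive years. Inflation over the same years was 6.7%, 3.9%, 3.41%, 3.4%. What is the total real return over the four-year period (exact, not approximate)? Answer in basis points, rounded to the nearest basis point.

1509 basis points

Compound the nominal returns: 1.1229 × 1.0590 × 1.0517 × 1.0909 = 1.364312.
Compound inflation: 1.0670 × 1.0390 × 1.0341 × 1.0340 = 1.185395.
Deflate: 1.364312 / 1.185395 = 1.150935.
Total real return = 1.150935 − 1 → 1509 basis points.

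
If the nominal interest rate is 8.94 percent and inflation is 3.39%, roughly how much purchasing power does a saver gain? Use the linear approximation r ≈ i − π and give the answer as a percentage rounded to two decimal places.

5.55%

r ≈ i − π = 8.94% − 3.39% = 5.55%.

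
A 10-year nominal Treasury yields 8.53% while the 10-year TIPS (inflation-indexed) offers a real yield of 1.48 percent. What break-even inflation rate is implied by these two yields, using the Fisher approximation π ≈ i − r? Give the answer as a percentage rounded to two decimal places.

7.05%

π ≈ i − r = 8.53% − 1.48% → 7.05%.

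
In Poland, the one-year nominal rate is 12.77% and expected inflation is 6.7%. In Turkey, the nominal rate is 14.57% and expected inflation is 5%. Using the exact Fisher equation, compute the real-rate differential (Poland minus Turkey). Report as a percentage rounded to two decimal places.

-3.43%

Poland: (1 + 0.1277)/(1 + 0.0670) − 1 = 5.6888%
Turkey: (1 + 0.1457)/(1 + 0.0500) − 1 = 9.1143%
Differential = 5.6888% − 9.1143% = -3.4254% → -3.43%.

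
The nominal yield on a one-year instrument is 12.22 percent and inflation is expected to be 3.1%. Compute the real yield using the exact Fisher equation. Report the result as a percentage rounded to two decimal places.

By the Fisher identity, 1 + r = (1 + i)/(1 + π).
1 + r = 1.12220 / 1.03100 = 1.088458
r = 1.088458 − 1 = 8.8458%, i.e. 8.85%.

8.85%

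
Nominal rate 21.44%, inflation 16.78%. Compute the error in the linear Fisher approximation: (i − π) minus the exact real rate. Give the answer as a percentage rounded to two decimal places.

0.67%

Approximate: r ≈ 21.440% − 16.780% = 4.6600%
Exact: (1 + 0.2144)/(1 + 0.1678) − 1 = 3.9904%
Error = 4.6600% − 3.9904% = 0.6696% → 0.67%.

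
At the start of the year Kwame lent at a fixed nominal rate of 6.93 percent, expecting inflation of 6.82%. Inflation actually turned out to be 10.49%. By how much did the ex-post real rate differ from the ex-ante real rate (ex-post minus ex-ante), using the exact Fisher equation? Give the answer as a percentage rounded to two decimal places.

-3.32%

Ex-ante: (1 + 0.0693)/(1 + 0.0682) − 1 = 0.10298%
Ex-post: (1 + 0.0693)/(1 + 0.1049) − 1 = -3.22201%
Difference (ex-post − ex-ante) = -3.32499% → -3.32%.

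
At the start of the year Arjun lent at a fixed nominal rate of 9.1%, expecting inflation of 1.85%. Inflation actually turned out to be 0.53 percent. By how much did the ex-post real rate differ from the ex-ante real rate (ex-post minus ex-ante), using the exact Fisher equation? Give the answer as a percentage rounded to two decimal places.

1.41%

Ex-ante: (1 + 0.0910)/(1 + 0.0185) − 1 = 7.1183%
Ex-post: (1 + 0.0910)/(1 + 0.0053) − 1 = 8.5248%
Difference (ex-post − ex-ante) = 1.4065% → 1.41%.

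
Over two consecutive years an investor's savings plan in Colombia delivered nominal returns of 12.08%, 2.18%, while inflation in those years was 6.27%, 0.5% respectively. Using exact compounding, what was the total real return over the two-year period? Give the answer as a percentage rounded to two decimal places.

7.23%

Nominal growth factor = 1.1208 × 1.0218 = 1.145233
Price-level growth factor = 1.0627 × 1.0050 = 1.068014
Real growth factor = 1.145233 / 1.068014 = 1.072302
Total real return = 1.072302 − 1 → 7.23%.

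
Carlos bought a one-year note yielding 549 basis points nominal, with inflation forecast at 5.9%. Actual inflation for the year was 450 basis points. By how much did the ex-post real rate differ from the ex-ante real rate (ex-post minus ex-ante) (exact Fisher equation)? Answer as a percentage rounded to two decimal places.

1.33%

Ex-ante: (1 + 0.0549)/(1 + 0.0590) − 1 = -0.3872%
Ex-post: (1 + 0.0549)/(1 + 0.0450) − 1 = 0.9474%
Difference (ex-post − ex-ante) = 1.3345% → 1.33%.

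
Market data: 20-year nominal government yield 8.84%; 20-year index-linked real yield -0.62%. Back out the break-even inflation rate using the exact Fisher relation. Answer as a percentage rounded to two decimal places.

9.52%

(1 + π) = (1 + i)/(1 + r) = 1.08840 / 0.99380 = 1.095190
Break-even inflation = 1.095190 − 1 → 9.52%.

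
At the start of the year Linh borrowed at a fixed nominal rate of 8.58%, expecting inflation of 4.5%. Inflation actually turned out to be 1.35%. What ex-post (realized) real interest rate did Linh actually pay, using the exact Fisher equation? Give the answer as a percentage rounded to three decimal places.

Ex-post: (1 + 0.0858)/(1 + 0.0135) − 1 = 7.1337%
So the realized real rate is 7.134%.

7.134%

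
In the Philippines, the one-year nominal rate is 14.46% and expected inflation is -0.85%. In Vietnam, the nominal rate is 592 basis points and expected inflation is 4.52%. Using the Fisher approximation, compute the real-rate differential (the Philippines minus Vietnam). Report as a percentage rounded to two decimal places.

13.91%

The Philippines: 14.46% − (-0.85%) = 15.310%
Vietnam: 5.92% − 4.52% = 1.400%
Differential = 13.910% → 13.91%.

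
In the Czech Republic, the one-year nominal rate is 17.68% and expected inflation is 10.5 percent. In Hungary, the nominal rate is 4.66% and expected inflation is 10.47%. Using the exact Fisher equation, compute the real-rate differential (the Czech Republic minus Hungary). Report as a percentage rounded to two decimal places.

The Czech Republic: (1 + 0.1768)/(1 + 0.1050) − 1 = 6.4977%
Hungary: (1 + 0.0466)/(1 + 0.1047) − 1 = -5.2593%
Differential = 6.4977% − (-5.2593%) = 11.7571% → 11.76%.

11.76%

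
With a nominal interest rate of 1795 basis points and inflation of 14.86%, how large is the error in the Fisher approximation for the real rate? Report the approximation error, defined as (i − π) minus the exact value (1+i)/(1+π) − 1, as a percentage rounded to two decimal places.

Approximate: r ≈ 17.950% − 14.860% = 3.0900%
Exact: (1 + 0.1795)/(1 + 0.1486) − 1 = 2.6902%
Error = 3.0900% − 2.6902% = 0.3998% → 0.40%.

0.40%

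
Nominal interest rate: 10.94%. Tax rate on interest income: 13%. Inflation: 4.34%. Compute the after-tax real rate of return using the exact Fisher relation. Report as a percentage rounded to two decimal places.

After-tax nominal return = 10.94% × (1 − 0.13) = 9.5178%.
1 + r = 1.095178 / 1.04340 = 1.049624
After-tax real rate = 1.049624 − 1 → 4.96%.

4.96%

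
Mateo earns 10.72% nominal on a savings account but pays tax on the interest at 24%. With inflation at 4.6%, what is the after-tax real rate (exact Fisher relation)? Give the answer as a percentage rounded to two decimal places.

After-tax nominal return = 10.72% × (1 − 0.24) = 8.1472%.
1 + r = 1.081472 / 1.04600 = 1.033912
After-tax real rate = 1.033912 − 1 → 3.39%.

3.39%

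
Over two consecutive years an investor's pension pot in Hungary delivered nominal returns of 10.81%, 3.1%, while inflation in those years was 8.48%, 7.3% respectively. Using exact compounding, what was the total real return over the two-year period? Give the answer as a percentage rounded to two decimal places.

Nominal growth factor = 1.1081 × 1.0310 = 1.142451
Price-level growth factor = 1.0848 × 1.0730 = 1.163990
Real growth factor = 1.142451 / 1.163990 = 0.981495
Total real return = 0.981495 − 1 → -1.85%.

-1.85%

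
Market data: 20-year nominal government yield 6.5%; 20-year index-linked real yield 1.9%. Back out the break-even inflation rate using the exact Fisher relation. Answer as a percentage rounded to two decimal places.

4.51%

(1 + π) = (1 + i)/(1 + r) = 1.06500 / 1.01900 = 1.045142
Break-even inflation = 1.045142 − 1 → 4.51%.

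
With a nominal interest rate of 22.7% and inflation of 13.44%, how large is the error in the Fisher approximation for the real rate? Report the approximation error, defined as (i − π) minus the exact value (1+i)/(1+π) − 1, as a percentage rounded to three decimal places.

Approximate: r ≈ 22.700% − 13.440% = 9.2600%
Exact: (1 + 0.2270)/(1 + 0.1344) − 1 = 8.1629%
Error = 9.2600% − 8.1629% = 1.0971% → 1.097%.

1.097%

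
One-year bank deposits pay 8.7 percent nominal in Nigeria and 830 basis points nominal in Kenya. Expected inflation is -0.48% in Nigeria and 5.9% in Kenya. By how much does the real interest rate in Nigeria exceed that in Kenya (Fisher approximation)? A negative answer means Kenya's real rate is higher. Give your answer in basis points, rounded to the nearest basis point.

Nigeria: 8.7% − (-0.48%) = 9.180%
Kenya: 8.3% − 5.9% = 2.400%
Differential = 6.780% → 678 basis points.

678 basis points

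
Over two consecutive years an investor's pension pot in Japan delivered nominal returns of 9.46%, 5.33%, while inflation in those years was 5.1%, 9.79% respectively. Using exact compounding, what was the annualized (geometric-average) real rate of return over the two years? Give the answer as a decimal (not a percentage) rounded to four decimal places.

Compound the nominal returns: 1.0946 × 1.0533 = 1.15294218.
Compound inflation: 1.0510 × 1.0979 = 1.15389290.
Deflate: 1.15294218 / 1.15389290 = 0.99917608.
Annualized real rate = 0.99917608^(1/2) − 1 = -0.0412% → -0.0004.

-0.0004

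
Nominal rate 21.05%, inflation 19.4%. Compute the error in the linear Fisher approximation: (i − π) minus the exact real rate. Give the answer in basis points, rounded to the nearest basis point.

27 basis points

Approximate: r ≈ 21.050% − 19.400% = 1.6500%
Exact: (1 + 0.2105)/(1 + 0.1940) − 1 = 1.3819%
Error = 1.6500% − 1.3819% = 0.2681% → 27 basis points.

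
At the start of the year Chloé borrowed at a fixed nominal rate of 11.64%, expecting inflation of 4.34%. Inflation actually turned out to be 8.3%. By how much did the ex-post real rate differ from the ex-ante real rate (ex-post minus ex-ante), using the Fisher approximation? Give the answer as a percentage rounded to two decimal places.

Ex-ante: 11.64% − 4.34% = 7.300%
Ex-post: 11.64% − 8.3% = 3.340%
Difference (ex-post − ex-ante) = -3.9600% → -3.96%.

-3.96%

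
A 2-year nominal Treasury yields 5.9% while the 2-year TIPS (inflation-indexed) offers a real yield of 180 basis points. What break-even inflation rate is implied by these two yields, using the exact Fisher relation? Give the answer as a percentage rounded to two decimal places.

(1 + π) = (1 + i)/(1 + r) = 1.05900 / 1.01800 = 1.040275
Break-even inflation = 1.040275 − 1 → 4.03%.

4.03%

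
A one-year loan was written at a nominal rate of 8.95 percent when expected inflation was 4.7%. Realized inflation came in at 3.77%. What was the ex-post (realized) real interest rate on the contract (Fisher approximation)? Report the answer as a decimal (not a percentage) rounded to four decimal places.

Ex-post: 8.95% − 3.77% = 5.180%
So the realized real rate is 0.0518.

0.0518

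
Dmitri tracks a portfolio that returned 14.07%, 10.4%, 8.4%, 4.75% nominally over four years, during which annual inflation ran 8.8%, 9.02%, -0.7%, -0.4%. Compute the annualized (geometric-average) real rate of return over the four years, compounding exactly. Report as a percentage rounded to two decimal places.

5.07%

Nominal growth factor = 1.1407 × 1.1040 × 1.0840 × 1.0475 = 1.42995980
Price-level growth factor = 1.0880 × 1.0902 × 0.9930 × 0.9960 = 1.17312330
Real growth factor = 1.42995980 / 1.17312330 = 1.21893394
Annualized real rate = 1.21893394^(1/4) − 1 = 5.0739% → 5.07%.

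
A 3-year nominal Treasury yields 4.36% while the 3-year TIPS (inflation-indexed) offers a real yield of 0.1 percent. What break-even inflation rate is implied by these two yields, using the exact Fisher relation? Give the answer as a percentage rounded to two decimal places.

(1 + π) = (1 + i)/(1 + r) = 1.04360 / 1.00100 = 1.042557
Break-even inflation = 1.042557 − 1 → 4.26%.

4.26%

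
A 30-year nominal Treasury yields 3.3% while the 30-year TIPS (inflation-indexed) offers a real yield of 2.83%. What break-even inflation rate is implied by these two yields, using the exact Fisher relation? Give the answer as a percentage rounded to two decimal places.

(1 + π) = (1 + i)/(1 + r) = 1.03300 / 1.02830 = 1.004571
Break-even inflation = 1.004571 − 1 → 0.46%.

0.46%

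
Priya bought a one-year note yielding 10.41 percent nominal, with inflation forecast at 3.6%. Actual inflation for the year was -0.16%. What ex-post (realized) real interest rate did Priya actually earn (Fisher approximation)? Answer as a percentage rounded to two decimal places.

Ex-post: 10.41% − (-0.16%) = 10.570%
So the realized real rate is 10.57%.

10.57%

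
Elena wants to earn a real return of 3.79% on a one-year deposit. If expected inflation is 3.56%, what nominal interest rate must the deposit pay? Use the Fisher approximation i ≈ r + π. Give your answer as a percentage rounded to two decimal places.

7.35%

i ≈ r + π = 3.79% + 3.56% = 7.35%.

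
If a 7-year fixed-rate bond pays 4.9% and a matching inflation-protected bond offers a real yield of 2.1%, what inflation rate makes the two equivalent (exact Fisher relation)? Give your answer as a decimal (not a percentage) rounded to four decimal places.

(1 + π) = (1 + i)/(1 + r) = 1.04900 / 1.02100 = 1.027424
Break-even inflation = 1.027424 − 1 → 0.0274.

0.0274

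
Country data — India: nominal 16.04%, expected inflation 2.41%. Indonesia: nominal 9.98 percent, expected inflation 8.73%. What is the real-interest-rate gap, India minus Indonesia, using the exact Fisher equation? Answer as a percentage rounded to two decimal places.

12.16%

India: (1 + 0.1604)/(1 + 0.0241) − 1 = 13.3092%
Indonesia: (1 + 0.0998)/(1 + 0.0873) − 1 = 1.1496%
Differential = 13.3092% − 1.1496% = 12.1596% → 12.16%.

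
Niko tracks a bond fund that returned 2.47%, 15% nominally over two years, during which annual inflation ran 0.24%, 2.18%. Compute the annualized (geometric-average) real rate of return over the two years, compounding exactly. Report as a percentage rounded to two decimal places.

Compound the nominal returns: 1.0247 × 1.1500 = 1.17840500.
Compound inflation: 1.0024 × 1.0218 = 1.02425232.
Deflate: 1.17840500 / 1.02425232 = 1.15050264.
Annualized real rate = 1.15050264^(1/2) − 1 = 7.2615% → 7.26%.

7.26%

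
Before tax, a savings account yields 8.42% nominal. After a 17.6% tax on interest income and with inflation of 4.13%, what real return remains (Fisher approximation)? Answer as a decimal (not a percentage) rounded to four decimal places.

After-tax nominal return = 8.42% × (1 − 0.176) = 6.93808%.
r ≈ 6.93808% − 4.13% → 0.0281.

0.0281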